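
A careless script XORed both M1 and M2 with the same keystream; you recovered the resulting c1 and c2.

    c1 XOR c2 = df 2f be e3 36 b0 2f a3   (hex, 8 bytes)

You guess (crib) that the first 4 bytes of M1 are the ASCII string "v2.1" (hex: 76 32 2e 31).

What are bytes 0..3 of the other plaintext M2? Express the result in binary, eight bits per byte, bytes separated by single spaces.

Since c1 ⊕ c2 = M1 ⊕ M2, XORing with the guessed M1 bytes yields the corresponding M2 bytes: M2 = (c1 ⊕ c2) ⊕ M1.
byte 0: 223 XOR 118 = 169
byte 1:  47 XOR  50 =  29
byte 2: 190 XOR  46 = 144
byte 3: 227 XOR  49 = 210

10101001 00011101 10010000 11010010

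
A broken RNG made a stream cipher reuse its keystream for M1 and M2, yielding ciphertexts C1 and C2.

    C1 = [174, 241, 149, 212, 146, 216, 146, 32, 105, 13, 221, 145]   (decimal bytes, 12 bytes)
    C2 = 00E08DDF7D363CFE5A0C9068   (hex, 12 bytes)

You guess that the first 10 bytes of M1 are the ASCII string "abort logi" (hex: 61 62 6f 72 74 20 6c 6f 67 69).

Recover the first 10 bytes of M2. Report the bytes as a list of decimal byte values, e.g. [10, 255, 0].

First, C1 ⊕ C2 = (M1 ⊕ K) ⊕ (M2 ⊕ K) = M1 ⊕ M2, so the key drops out. Then M2 = (M1 ⊕ M2) ⊕ M1 over the first 10 bytes.
byte 0: (ae XOR 00) XOR 61 = ae XOR 61 = cf
byte 1: (f1 XOR e0) XOR 62 = 11 XOR 62 = 73
byte 2: (95 XOR 8d) XOR 6f = 18 XOR 6f = 77
byte 3: (d4 XOR df) XOR 72 = 0b XOR 72 = 79
byte 4: (92 XOR 7d) XOR 74 = ef XOR 74 = 9b
byte 5: (d8 XOR 36) XOR 20 = ee XOR 20 = ce
byte 6: (92 XOR 3c) XOR 6c = ae XOR 6c = c2
byte 7: (20 XOR fe) XOR 6f = de XOR 6f = b1
byte 8: (69 XOR 5a) XOR 67 = 33 XOR 67 = 54
byte 9: (0d XOR 0c) XOR 69 = 01 XOR 69 = 68

[207, 115, 119, 121, 155, 206, 194, 177, 84, 104]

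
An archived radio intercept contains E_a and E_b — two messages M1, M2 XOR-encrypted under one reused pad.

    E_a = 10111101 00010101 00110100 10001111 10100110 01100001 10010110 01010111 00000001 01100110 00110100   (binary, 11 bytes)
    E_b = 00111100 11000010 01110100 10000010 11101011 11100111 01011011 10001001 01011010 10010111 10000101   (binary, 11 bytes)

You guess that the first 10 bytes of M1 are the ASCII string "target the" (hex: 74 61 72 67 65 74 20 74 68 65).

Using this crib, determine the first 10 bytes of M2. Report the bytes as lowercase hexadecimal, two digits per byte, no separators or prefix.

First, E_a ⊕ E_b = (M1 ⊕ K) ⊕ (M2 ⊕ K) = M1 ⊕ M2, so the key drops out. Then M2 = (M1 ⊕ M2) ⊕ M1 over the first 10 bytes.
byte 0: (bd ⊕ 3c) ⊕ 74 = 81 ⊕ 74 = f5
byte 1: (15 ⊕ c2) ⊕ 61 = d7 ⊕ 61 = b6
byte 2: (34 ⊕ 74) ⊕ 72 = 40 ⊕ 72 = 32
byte 3: (8f ⊕ 82) ⊕ 67 = 0d ⊕ 67 = 6a
byte 4: (a6 ⊕ eb) ⊕ 65 = 4d ⊕ 65 = 28
byte 5: (61 ⊕ e7) ⊕ 74 = 86 ⊕ 74 = f2
byte 6: (96 ⊕ 5b) ⊕ 20 = cd ⊕ 20 = ed
byte 7: (57 ⊕ 89) ⊕ 74 = de ⊕ 74 = aa
byte 8: (01 ⊕ 5a) ⊕ 68 = 5b ⊕ 68 = 33
byte 9: (66 ⊕ 97) ⊕ 65 = f1 ⊕ 65 = 94

f5b6326a28f2edaa3394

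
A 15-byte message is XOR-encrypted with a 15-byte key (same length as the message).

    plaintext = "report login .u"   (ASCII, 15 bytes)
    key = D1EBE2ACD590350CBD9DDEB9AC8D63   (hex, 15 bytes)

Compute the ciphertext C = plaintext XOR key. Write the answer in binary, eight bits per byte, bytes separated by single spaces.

10100011 10001110 10010010 11000011 10100111 11100100 00010101 01100000 11010010 11111010 10110111 11010111 10001100 10100011 00010110

XOR is its own inverse, so applying the key byte-wise gives the result directly.
114 xor 209 = 163
101 xor 235 = 142
112 xor 226 = 146
111 xor 172 = 195
114 xor 213 = 167
116 xor 144 = 228
 32 xor  53 =  21
108 xor  12 =  96
111 xor 189 = 210
103 xor 157 = 250
105 xor 222 = 183
110 xor 185 = 215
 32 xor 172 = 140
 46 xor 141 = 163
117 xor  99 =  22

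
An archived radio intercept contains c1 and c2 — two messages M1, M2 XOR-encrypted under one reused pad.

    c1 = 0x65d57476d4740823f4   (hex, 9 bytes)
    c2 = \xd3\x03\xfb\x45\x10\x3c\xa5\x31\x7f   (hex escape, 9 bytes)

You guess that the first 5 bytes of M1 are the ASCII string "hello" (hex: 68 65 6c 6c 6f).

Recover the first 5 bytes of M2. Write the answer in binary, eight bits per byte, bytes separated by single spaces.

11011110 10110011 11100011 01011111 10101011

First, c1 ⊕ c2 = (M1 ⊕ K) ⊕ (M2 ⊕ K) = M1 ⊕ M2, so the key drops out. Then M2 = (M1 ⊕ M2) ⊕ M1 over the first 5 bytes.
byte 0: (65 XOR d3) XOR 68 = b6 XOR 68 = de
byte 1: (d5 XOR 03) XOR 65 = d6 XOR 65 = b3
byte 2: (74 XOR fb) XOR 6c = 8f XOR 6c = e3
byte 3: (76 XOR 45) XOR 6c = 33 XOR 6c = 5f
byte 4: (d4 XOR 10) XOR 6f = c4 XOR 6f = ab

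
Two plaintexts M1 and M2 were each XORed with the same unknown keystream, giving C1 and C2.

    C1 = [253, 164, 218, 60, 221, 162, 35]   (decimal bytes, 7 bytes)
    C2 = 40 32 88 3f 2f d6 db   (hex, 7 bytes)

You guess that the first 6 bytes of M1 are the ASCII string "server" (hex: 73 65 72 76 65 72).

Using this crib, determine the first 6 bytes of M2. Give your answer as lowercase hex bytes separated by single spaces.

ce f3 20 75 97 06

First, C1 ⊕ C2 = (M1 ⊕ K) ⊕ (M2 ⊕ K) = M1 ⊕ M2, so the key drops out. Then M2 = (M1 ⊕ M2) ⊕ M1 over the first 6 bytes.
byte 0: (fd ⊕ 40) ⊕ 73 = bd ⊕ 73 = ce
byte 1: (a4 ⊕ 32) ⊕ 65 = 96 ⊕ 65 = f3
byte 2: (da ⊕ 88) ⊕ 72 = 52 ⊕ 72 = 20
byte 3: (3c ⊕ 3f) ⊕ 76 = 03 ⊕ 76 = 75
byte 4: (dd ⊕ 2f) ⊕ 65 = f2 ⊕ 65 = 97
byte 5: (a2 ⊕ d6) ⊕ 72 = 74 ⊕ 72 = 06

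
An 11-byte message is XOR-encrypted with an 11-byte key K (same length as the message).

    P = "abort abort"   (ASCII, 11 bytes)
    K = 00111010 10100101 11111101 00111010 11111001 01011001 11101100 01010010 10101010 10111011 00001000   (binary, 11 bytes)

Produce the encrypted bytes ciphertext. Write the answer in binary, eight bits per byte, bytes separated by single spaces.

01011011 11000111 10010010 01001000 10001101 01111001 10001101 00110000 11000101 11001001 01111100

XOR is its own inverse, so applying the key byte-wise gives the result directly.
61 XOR 3a = 5b
62 XOR a5 = c7
6f XOR fd = 92
72 XOR 3a = 48
74 XOR f9 = 8d
20 XOR 59 = 79
61 XOR ec = 8d
62 XOR 52 = 30
6f XOR aa = c5
72 XOR bb = c9
74 XOR 08 = 7c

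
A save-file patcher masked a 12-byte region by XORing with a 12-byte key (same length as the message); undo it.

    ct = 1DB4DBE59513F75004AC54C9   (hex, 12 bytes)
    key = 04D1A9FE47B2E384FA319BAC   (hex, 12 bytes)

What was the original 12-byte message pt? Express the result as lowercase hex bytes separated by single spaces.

19 65 72 1b d2 a1 14 d4 fe 9d cf 65

XOR is its own inverse, so applying the key byte-wise gives the result directly.
00011101 XOR 00000100 = 00011001
10110100 XOR 11010001 = 01100101
11011011 XOR 10101001 = 01110010
11100101 XOR 11111110 = 00011011
10010101 XOR 01000111 = 11010010
00010011 XOR 10110010 = 10100001
11110111 XOR 11100011 = 00010100
01010000 XOR 10000100 = 11010100
00000100 XOR 11111010 = 11111110
10101100 XOR 00110001 = 10011101
01010100 XOR 10011011 = 11001111
11001001 XOR 10101100 = 01100101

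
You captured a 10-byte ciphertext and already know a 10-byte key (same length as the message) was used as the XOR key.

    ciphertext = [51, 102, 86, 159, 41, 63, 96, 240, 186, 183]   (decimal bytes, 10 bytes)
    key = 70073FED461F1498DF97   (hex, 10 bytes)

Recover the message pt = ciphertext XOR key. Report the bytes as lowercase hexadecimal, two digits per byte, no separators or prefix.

XOR is its own inverse, so applying the key byte-wise gives the result directly.
33 xor 70 = 43
66 xor 07 = 61
56 xor 3f = 69
9f xor ed = 72
29 xor 46 = 6f
3f xor 1f = 20
60 xor 14 = 74
f0 xor 98 = 68
ba xor df = 65
b7 xor 97 = 20

436169726f2074686520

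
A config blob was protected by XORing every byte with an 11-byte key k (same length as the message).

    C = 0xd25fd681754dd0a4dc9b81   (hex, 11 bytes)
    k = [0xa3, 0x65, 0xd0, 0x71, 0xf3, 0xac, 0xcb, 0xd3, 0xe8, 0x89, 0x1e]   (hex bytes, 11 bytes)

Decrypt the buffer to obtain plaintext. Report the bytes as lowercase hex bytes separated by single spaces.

71 3a 06 f0 86 e1 1b 77 34 12 9f

XOR is its own inverse, so applying the key byte-wise gives the result directly.
d2 ^ a3 = 71
5f ^ 65 = 3a
d6 ^ d0 = 06
81 ^ 71 = f0
75 ^ f3 = 86
4d ^ ac = e1
d0 ^ cb = 1b
a4 ^ d3 = 77
dc ^ e8 = 34
9b ^ 89 = 12
81 ^ 1e = 9f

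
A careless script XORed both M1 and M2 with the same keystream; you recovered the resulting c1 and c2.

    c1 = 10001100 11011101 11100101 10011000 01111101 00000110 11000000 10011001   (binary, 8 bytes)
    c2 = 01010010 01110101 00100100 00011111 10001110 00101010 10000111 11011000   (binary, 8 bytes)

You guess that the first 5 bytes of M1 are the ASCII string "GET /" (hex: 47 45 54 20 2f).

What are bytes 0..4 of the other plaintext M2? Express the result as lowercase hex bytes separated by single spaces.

First, c1 ⊕ c2 = (M1 ⊕ K) ⊕ (M2 ⊕ K) = M1 ⊕ M2, so the key drops out. Then M2 = (M1 ⊕ M2) ⊕ M1 over the first 5 bytes.
byte 0: (8c ⊕ 52) ⊕ 47 = de ⊕ 47 = 99
byte 1: (dd ⊕ 75) ⊕ 45 = a8 ⊕ 45 = ed
byte 2: (e5 ⊕ 24) ⊕ 54 = c1 ⊕ 54 = 95
byte 3: (98 ⊕ 1f) ⊕ 20 = 87 ⊕ 20 = a7
byte 4: (7d ⊕ 8e) ⊕ 2f = f3 ⊕ 2f = dc

99 ed 95 a7 dc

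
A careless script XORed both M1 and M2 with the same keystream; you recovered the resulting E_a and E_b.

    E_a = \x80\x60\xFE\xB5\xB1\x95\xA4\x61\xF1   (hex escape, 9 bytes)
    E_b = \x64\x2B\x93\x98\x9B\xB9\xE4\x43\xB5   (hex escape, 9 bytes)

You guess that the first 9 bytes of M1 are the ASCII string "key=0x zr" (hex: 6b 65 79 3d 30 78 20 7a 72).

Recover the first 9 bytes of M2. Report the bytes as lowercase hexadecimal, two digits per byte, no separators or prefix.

First, E_a ⊕ E_b = (M1 ⊕ K) ⊕ (M2 ⊕ K) = M1 ⊕ M2, so the key drops out. Then M2 = (M1 ⊕ M2) ⊕ M1 over the first 9 bytes.
byte 0: (80 ^ 64) ^ 6b = e4 ^ 6b = 8f
byte 1: (60 ^ 2b) ^ 65 = 4b ^ 65 = 2e
byte 2: (fe ^ 93) ^ 79 = 6d ^ 79 = 14
byte 3: (b5 ^ 98) ^ 3d = 2d ^ 3d = 10
byte 4: (b1 ^ 9b) ^ 30 = 2a ^ 30 = 1a
byte 5: (95 ^ b9) ^ 78 = 2c ^ 78 = 54
byte 6: (a4 ^ e4) ^ 20 = 40 ^ 20 = 60
byte 7: (61 ^ 43) ^ 7a = 22 ^ 7a = 58
byte 8: (f1 ^ b5) ^ 72 = 44 ^ 72 = 36

8f2e14101a54605836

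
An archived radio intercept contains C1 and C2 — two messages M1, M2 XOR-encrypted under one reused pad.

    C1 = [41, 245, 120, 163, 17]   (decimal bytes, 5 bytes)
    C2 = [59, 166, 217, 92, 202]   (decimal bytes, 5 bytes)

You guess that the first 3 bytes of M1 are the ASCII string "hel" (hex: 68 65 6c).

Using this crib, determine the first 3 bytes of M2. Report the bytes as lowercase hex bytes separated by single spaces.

First, C1 ⊕ C2 = (M1 ⊕ K) ⊕ (M2 ⊕ K) = M1 ⊕ M2, so the key drops out. Then M2 = (M1 ⊕ M2) ⊕ M1 over the first 3 bytes.
byte 0: (29 ⊕ 3b) ⊕ 68 = 12 ⊕ 68 = 7a
byte 1: (f5 ⊕ a6) ⊕ 65 = 53 ⊕ 65 = 36
byte 2: (78 ⊕ d9) ⊕ 6c = a1 ⊕ 6c = cd

7a 36 cd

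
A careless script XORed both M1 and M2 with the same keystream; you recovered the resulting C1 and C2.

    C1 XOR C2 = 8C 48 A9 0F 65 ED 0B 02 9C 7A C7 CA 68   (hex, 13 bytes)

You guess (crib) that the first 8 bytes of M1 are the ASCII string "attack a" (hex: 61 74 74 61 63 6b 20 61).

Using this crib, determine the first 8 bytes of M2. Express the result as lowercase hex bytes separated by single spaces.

Since C1 ⊕ C2 = M1 ⊕ M2, XORing with the guessed M1 bytes yields the corresponding M2 bytes: M2 = (C1 ⊕ C2) ⊕ M1.
140 ⊕  97 = 237
 72 ⊕ 116 =  60
169 ⊕ 116 = 221
 15 ⊕  97 = 110
101 ⊕  99 =   6
237 ⊕ 107 = 134
 11 ⊕  32 =  43
  2 ⊕  97 =  99

ed 3c dd 6e 06 86 2b 63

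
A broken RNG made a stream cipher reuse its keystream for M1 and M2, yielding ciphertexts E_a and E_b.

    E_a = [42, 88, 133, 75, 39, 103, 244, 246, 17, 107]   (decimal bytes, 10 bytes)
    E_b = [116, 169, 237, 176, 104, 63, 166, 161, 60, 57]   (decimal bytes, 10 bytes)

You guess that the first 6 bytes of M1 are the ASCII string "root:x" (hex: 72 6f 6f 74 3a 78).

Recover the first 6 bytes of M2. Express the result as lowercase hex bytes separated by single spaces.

2c 9e 07 8f 75 20

First, E_a ⊕ E_b = (M1 ⊕ K) ⊕ (M2 ⊕ K) = M1 ⊕ M2, so the key drops out. Then M2 = (M1 ⊕ M2) ⊕ M1 over the first 6 bytes.
byte 0: (2a XOR 74) XOR 72 = 5e XOR 72 = 2c
byte 1: (58 XOR a9) XOR 6f = f1 XOR 6f = 9e
byte 2: (85 XOR ed) XOR 6f = 68 XOR 6f = 07
byte 3: (4b XOR b0) XOR 74 = fb XOR 74 = 8f
byte 4: (27 XOR 68) XOR 3a = 4f XOR 3a = 75
byte 5: (67 XOR 3f) XOR 78 = 58 XOR 78 = 20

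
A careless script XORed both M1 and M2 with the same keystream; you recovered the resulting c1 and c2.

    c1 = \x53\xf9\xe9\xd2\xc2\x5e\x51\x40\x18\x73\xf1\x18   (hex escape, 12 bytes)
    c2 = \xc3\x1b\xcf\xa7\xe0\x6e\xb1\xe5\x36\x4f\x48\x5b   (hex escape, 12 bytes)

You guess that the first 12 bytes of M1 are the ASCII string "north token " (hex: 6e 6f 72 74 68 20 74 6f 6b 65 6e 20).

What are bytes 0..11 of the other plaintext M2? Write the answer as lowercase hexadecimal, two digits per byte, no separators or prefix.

fe8d54014a1094ca4559d763

First, c1 ⊕ c2 = (M1 ⊕ K) ⊕ (M2 ⊕ K) = M1 ⊕ M2, so the key drops out. Then M2 = (M1 ⊕ M2) ⊕ M1 over the first 12 bytes.
byte 0: (53 ⊕ c3) ⊕ 6e = 90 ⊕ 6e = fe
byte 1: (f9 ⊕ 1b) ⊕ 6f = e2 ⊕ 6f = 8d
byte 2: (e9 ⊕ cf) ⊕ 72 = 26 ⊕ 72 = 54
byte 3: (d2 ⊕ a7) ⊕ 74 = 75 ⊕ 74 = 01
byte 4: (c2 ⊕ e0) ⊕ 68 = 22 ⊕ 68 = 4a
byte 5: (5e ⊕ 6e) ⊕ 20 = 30 ⊕ 20 = 10
byte 6: (51 ⊕ b1) ⊕ 74 = e0 ⊕ 74 = 94
byte 7: (40 ⊕ e5) ⊕ 6f = a5 ⊕ 6f = ca
byte 8: (18 ⊕ 36) ⊕ 6b = 2e ⊕ 6b = 45
byte 9: (73 ⊕ 4f) ⊕ 65 = 3c ⊕ 65 = 59
byte 10: (f1 ⊕ 48) ⊕ 6e = b9 ⊕ 6e = d7
byte 11: (18 ⊕ 5b) ⊕ 20 = 43 ⊕ 20 = 63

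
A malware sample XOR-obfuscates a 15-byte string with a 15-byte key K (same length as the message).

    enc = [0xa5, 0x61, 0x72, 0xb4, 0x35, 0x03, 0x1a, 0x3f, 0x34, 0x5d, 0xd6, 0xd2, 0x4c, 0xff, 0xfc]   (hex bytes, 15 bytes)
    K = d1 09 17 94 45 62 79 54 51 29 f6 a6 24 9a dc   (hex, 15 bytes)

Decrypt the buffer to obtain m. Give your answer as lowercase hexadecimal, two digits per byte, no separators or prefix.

a5 ^ d1 = 74
61 ^ 09 = 68
72 ^ 17 = 65
b4 ^ 94 = 20
35 ^ 45 = 70
03 ^ 62 = 61
1a ^ 79 = 63
3f ^ 54 = 6b
34 ^ 51 = 65
5d ^ 29 = 74
d6 ^ f6 = 20
d2 ^ a6 = 74
4c ^ 24 = 68
ff ^ 9a = 65
fc ^ dc = 20

746865207061636b65742074686520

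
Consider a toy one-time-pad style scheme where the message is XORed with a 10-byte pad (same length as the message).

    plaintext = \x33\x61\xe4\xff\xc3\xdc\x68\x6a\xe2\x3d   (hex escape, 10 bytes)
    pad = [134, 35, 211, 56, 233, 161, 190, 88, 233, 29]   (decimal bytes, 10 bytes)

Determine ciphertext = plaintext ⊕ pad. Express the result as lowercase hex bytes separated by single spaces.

b5 42 37 c7 2a 7d d6 32 0b 20

XOR is its own inverse, so applying the key byte-wise gives the result directly.
33 XOR 86 = b5
61 XOR 23 = 42
e4 XOR d3 = 37
ff XOR 38 = c7
c3 XOR e9 = 2a
dc XOR a1 = 7d
68 XOR be = d6
6a XOR 58 = 32
e2 XOR e9 = 0b
3d XOR 1d = 20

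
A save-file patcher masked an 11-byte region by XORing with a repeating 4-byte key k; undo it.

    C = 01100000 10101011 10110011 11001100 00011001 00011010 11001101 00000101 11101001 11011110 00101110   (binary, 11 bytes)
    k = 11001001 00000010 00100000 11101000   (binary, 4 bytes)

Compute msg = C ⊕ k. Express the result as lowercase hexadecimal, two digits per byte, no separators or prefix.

The 4-byte key repeats, so the effective keystream is c9 02 20 e8 c9 02 20 e8 c9 02 20.
byte 0:  96 xor 201 = 169
byte 1: 171 xor   2 = 169
byte 2: 179 xor  32 = 147
byte 3: 204 xor 232 =  36
byte 4:  25 xor 201 = 208
byte 5:  26 xor   2 =  24
byte 6: 205 xor  32 = 237
byte 7:   5 xor 232 = 237
byte 8: 233 xor 201 =  32
byte 9: 222 xor   2 = 220
byte 10:  46 xor  32 =  14

a9a99324d018eded20dc0e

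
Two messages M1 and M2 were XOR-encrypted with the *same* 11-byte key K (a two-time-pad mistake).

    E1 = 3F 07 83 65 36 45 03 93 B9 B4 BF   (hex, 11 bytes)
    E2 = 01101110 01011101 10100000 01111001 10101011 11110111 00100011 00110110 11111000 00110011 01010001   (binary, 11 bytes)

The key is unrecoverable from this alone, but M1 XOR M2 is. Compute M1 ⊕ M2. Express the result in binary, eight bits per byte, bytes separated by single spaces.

01010001 01011010 00100011 00011100 10011101 10110010 00100000 10100101 01000001 10000111 11101110

E1 ⊕ E2 = (M1 ⊕ K) ⊕ (M2 ⊕ K) = M1 ⊕ M2 — the shared key cancels under XOR.
3f xor 6e = 51
07 xor 5d = 5a
83 xor a0 = 23
65 xor 79 = 1c
36 xor ab = 9d
45 xor f7 = b2
03 xor 23 = 20
93 xor 36 = a5
b9 xor f8 = 41
b4 xor 33 = 87
bf xor 51 = ee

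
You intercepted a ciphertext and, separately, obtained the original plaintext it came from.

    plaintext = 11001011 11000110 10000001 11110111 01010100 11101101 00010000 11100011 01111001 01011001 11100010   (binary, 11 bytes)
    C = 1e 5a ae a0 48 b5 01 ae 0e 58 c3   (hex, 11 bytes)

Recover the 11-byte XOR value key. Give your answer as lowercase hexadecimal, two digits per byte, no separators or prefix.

Since C = plaintext ⊕ key, XORing both sides with plaintext gives key = plaintext ⊕ C.
cb xor 1e = d5
c6 xor 5a = 9c
81 xor ae = 2f
f7 xor a0 = 57
54 xor 48 = 1c
ed xor b5 = 58
10 xor 01 = 11
e3 xor ae = 4d
79 xor 0e = 77
59 xor 58 = 01
e2 xor c3 = 21

d59c2f571c58114d770121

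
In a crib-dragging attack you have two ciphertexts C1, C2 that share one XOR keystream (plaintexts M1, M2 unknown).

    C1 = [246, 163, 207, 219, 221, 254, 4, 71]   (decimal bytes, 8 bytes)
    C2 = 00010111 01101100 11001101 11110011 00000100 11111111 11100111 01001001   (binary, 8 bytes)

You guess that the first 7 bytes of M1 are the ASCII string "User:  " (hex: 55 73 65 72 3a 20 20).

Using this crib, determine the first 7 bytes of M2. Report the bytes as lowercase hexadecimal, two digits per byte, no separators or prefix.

b4bc675ae321c3

First, C1 ⊕ C2 = (M1 ⊕ K) ⊕ (M2 ⊕ K) = M1 ⊕ M2, so the key drops out. Then M2 = (M1 ⊕ M2) ⊕ M1 over the first 7 bytes.
byte 0: (f6 ⊕ 17) ⊕ 55 = e1 ⊕ 55 = b4
byte 1: (a3 ⊕ 6c) ⊕ 73 = cf ⊕ 73 = bc
byte 2: (cf ⊕ cd) ⊕ 65 = 02 ⊕ 65 = 67
byte 3: (db ⊕ f3) ⊕ 72 = 28 ⊕ 72 = 5a
byte 4: (dd ⊕ 04) ⊕ 3a = d9 ⊕ 3a = e3
byte 5: (fe ⊕ ff) ⊕ 20 = 01 ⊕ 20 = 21
byte 6: (04 ⊕ e7) ⊕ 20 = e3 ⊕ 20 = c3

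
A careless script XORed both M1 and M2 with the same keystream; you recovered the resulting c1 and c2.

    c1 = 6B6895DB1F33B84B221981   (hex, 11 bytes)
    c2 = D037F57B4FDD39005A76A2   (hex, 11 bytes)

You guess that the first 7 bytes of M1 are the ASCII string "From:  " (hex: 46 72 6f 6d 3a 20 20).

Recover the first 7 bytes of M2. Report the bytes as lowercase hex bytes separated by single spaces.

First, c1 ⊕ c2 = (M1 ⊕ K) ⊕ (M2 ⊕ K) = M1 ⊕ M2, so the key drops out. Then M2 = (M1 ⊕ M2) ⊕ M1 over the first 7 bytes.
byte 0: (6b xor d0) xor 46 = bb xor 46 = fd
byte 1: (68 xor 37) xor 72 = 5f xor 72 = 2d
byte 2: (95 xor f5) xor 6f = 60 xor 6f = 0f
byte 3: (db xor 7b) xor 6d = a0 xor 6d = cd
byte 4: (1f xor 4f) xor 3a = 50 xor 3a = 6a
byte 5: (33 xor dd) xor 20 = ee xor 20 = ce
byte 6: (b8 xor 39) xor 20 = 81 xor 20 = a1

fd 2d 0f cd 6a ce a1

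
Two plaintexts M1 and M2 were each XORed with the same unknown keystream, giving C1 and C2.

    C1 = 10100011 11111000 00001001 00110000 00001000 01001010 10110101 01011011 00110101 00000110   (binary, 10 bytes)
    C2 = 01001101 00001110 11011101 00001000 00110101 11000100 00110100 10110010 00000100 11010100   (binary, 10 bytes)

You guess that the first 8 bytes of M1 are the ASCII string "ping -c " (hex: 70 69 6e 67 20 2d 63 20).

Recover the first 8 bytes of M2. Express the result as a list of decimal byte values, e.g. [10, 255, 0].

[158, 159, 186, 95, 29, 163, 226, 201]

First, C1 ⊕ C2 = (M1 ⊕ K) ⊕ (M2 ⊕ K) = M1 ⊕ M2, so the key drops out. Then M2 = (M1 ⊕ M2) ⊕ M1 over the first 8 bytes.
byte 0: (a3 ⊕ 4d) ⊕ 70 = ee ⊕ 70 = 9e
byte 1: (f8 ⊕ 0e) ⊕ 69 = f6 ⊕ 69 = 9f
byte 2: (09 ⊕ dd) ⊕ 6e = d4 ⊕ 6e = ba
byte 3: (30 ⊕ 08) ⊕ 67 = 38 ⊕ 67 = 5f
byte 4: (08 ⊕ 35) ⊕ 20 = 3d ⊕ 20 = 1d
byte 5: (4a ⊕ c4) ⊕ 2d = 8e ⊕ 2d = a3
byte 6: (b5 ⊕ 34) ⊕ 63 = 81 ⊕ 63 = e2
byte 7: (5b ⊕ b2) ⊕ 20 = e9 ⊕ 20 = c9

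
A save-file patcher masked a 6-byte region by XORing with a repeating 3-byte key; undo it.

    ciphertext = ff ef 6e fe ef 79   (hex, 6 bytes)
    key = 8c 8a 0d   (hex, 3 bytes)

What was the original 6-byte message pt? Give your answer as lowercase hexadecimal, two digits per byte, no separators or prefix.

The 3-byte key repeats, so the effective keystream is 8c 8a 0d 8c 8a 0d.
byte 0: ff XOR 8c = 73
byte 1: ef XOR 8a = 65
byte 2: 6e XOR 0d = 63
byte 3: fe XOR 8c = 72
byte 4: ef XOR 8a = 65
byte 5: 79 XOR 0d = 74

736563726574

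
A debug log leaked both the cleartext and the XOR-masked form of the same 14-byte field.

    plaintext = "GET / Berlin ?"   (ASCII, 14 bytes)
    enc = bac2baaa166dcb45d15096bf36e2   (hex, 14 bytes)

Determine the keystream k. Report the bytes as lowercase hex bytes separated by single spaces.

fd 87 ee 8a 39 4d 89 20 a3 3c ff d1 16 dd

Since enc = plaintext ⊕ k, XORing both sides with plaintext gives k = plaintext ⊕ enc.
47 ⊕ ba = fd
45 ⊕ c2 = 87
54 ⊕ ba = ee
20 ⊕ aa = 8a
2f ⊕ 16 = 39
20 ⊕ 6d = 4d
42 ⊕ cb = 89
65 ⊕ 45 = 20
72 ⊕ d1 = a3
6c ⊕ 50 = 3c
69 ⊕ 96 = ff
6e ⊕ bf = d1
20 ⊕ 36 = 16
3f ⊕ e2 = dd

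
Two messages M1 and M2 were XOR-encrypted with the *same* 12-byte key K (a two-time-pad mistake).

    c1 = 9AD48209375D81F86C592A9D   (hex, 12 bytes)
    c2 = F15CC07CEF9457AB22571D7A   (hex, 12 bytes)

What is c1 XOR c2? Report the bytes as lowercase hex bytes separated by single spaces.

6b 88 42 75 d8 c9 d6 53 4e 0e 37 e7

c1 ⊕ c2 = (M1 ⊕ K) ⊕ (M2 ⊕ K) = M1 ⊕ M2 — the shared key cancels under XOR.
9a ^ f1 = 6b
d4 ^ 5c = 88
82 ^ c0 = 42
09 ^ 7c = 75
37 ^ ef = d8
5d ^ 94 = c9
81 ^ 57 = d6
f8 ^ ab = 53
6c ^ 22 = 4e
59 ^ 57 = 0e
2a ^ 1d = 37
9d ^ 7a = e7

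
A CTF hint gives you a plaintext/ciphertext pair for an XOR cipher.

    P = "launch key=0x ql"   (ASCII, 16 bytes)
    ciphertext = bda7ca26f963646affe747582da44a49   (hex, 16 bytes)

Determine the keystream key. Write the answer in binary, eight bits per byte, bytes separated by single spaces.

Since ciphertext = P ⊕ key, XORing both sides with P gives key = P ⊕ ciphertext.
108 ^ 189 = 209
 97 ^ 167 = 198
117 ^ 202 = 191
110 ^  38 =  72
 99 ^ 249 = 154
104 ^  99 =  11
 32 ^ 100 =  68
107 ^ 106 =   1
101 ^ 255 = 154
121 ^ 231 = 158
 61 ^  71 = 122
 48 ^  88 = 104
120 ^  45 =  85
 32 ^ 164 = 132
113 ^  74 =  59
108 ^  73 =  37

11010001 11000110 10111111 01001000 10011010 00001011 01000100 00000001 10011010 10011110 01111010 01101000 01010101 10000100 00111011 00100101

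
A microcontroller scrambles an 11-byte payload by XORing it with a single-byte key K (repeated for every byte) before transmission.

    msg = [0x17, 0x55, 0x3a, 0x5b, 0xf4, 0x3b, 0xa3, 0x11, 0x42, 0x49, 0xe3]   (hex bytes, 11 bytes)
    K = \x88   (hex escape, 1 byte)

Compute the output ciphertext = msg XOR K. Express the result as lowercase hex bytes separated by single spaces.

9f dd b2 d3 7c b3 2b 99 ca c1 6b

The 1-byte key repeats, so the effective keystream is 88 88 88 88 88 88 88 88 88 88 88.
byte 0:  23 xor 136 = 159
byte 1:  85 xor 136 = 221
byte 2:  58 xor 136 = 178
byte 3:  91 xor 136 = 211
byte 4: 244 xor 136 = 124
byte 5:  59 xor 136 = 179
byte 6: 163 xor 136 =  43
byte 7:  17 xor 136 = 153
byte 8:  66 xor 136 = 202
byte 9:  73 xor 136 = 193
byte 10: 227 xor 136 = 107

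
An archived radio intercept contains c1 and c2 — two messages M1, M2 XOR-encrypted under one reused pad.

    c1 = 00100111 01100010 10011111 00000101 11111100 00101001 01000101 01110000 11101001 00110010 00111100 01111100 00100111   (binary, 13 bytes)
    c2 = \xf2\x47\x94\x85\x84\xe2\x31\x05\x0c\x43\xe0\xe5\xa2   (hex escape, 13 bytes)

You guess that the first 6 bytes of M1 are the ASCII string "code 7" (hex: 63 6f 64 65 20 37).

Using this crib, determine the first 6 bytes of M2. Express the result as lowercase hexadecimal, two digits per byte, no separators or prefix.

First, c1 ⊕ c2 = (M1 ⊕ K) ⊕ (M2 ⊕ K) = M1 ⊕ M2, so the key drops out. Then M2 = (M1 ⊕ M2) ⊕ M1 over the first 6 bytes.
byte 0: (27 XOR f2) XOR 63 = d5 XOR 63 = b6
byte 1: (62 XOR 47) XOR 6f = 25 XOR 6f = 4a
byte 2: (9f XOR 94) XOR 64 = 0b XOR 64 = 6f
byte 3: (05 XOR 85) XOR 65 = 80 XOR 65 = e5
byte 4: (fc XOR 84) XOR 20 = 78 XOR 20 = 58
byte 5: (29 XOR e2) XOR 37 = cb XOR 37 = fc

b64a6fe558fc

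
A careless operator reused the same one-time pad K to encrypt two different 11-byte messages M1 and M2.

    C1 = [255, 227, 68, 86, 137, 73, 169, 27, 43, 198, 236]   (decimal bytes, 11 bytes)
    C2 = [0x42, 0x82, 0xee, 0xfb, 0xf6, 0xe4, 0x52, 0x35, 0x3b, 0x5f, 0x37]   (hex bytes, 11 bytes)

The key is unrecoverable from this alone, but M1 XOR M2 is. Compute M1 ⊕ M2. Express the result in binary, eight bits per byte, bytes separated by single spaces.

10111101 01100001 10101010 10101101 01111111 10101101 11111011 00101110 00010000 10011001 11011011

C1 ⊕ C2 = (M1 ⊕ K) ⊕ (M2 ⊕ K) = M1 ⊕ M2 — the shared key cancels under XOR.
byte 0: ff XOR 42 = bd
byte 1: e3 XOR 82 = 61
byte 2: 44 XOR ee = aa
byte 3: 56 XOR fb = ad
byte 4: 89 XOR f6 = 7f
byte 5: 49 XOR e4 = ad
byte 6: a9 XOR 52 = fb
byte 7: 1b XOR 35 = 2e
byte 8: 2b XOR 3b = 10
byte 9: c6 XOR 5f = 99
byte 10: ec XOR 37 = db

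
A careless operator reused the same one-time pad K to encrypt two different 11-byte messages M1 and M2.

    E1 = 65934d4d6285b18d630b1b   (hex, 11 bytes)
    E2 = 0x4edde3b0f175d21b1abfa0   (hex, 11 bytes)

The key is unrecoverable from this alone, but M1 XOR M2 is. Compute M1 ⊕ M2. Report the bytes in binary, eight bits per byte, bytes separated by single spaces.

00101011 01001110 10101110 11111101 10010011 11110000 01100011 10010110 01111001 10110100 10111011

E1 ⊕ E2 = (M1 ⊕ K) ⊕ (M2 ⊕ K) = M1 ⊕ M2 — the shared key cancels under XOR.
byte 0: 65 xor 4e = 2b
byte 1: 93 xor dd = 4e
byte 2: 4d xor e3 = ae
byte 3: 4d xor b0 = fd
byte 4: 62 xor f1 = 93
byte 5: 85 xor 75 = f0
byte 6: b1 xor d2 = 63
byte 7: 8d xor 1b = 96
byte 8: 63 xor 1a = 79
byte 9: 0b xor bf = b4
byte 10: 1b xor a0 = bb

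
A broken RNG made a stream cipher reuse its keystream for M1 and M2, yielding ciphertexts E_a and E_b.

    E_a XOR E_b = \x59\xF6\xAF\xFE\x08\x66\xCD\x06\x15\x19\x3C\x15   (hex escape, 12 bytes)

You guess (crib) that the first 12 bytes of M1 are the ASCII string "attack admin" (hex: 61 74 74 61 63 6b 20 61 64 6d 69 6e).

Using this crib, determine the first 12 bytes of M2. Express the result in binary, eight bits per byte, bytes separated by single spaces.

00111000 10000010 11011011 10011111 01101011 00001101 11101101 01100111 01110001 01110100 01010101 01111011

Since E_a ⊕ E_b = M1 ⊕ M2, XORing with the guessed M1 bytes yields the corresponding M2 bytes: M2 = (E_a ⊕ E_b) ⊕ M1.
59 XOR 61 = 38
f6 XOR 74 = 82
af XOR 74 = db
fe XOR 61 = 9f
08 XOR 63 = 6b
66 XOR 6b = 0d
cd XOR 20 = ed
06 XOR 61 = 67
15 XOR 64 = 71
19 XOR 6d = 74
3c XOR 69 = 55
15 XOR 6e = 7b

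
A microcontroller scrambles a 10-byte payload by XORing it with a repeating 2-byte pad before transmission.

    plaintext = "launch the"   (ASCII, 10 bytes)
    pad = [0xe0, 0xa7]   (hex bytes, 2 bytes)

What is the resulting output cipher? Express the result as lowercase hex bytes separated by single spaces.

The 2-byte key repeats, so the effective keystream is e0 a7 e0 a7 e0 a7 e0 a7 e0 a7.
byte 0: 6c XOR e0 = 8c
byte 1: 61 XOR a7 = c6
byte 2: 75 XOR e0 = 95
byte 3: 6e XOR a7 = c9
byte 4: 63 XOR e0 = 83
byte 5: 68 XOR a7 = cf
byte 6: 20 XOR e0 = c0
byte 7: 74 XOR a7 = d3
byte 8: 68 XOR e0 = 88
byte 9: 65 XOR a7 = c2

8c c6 95 c9 83 cf c0 d3 88 c2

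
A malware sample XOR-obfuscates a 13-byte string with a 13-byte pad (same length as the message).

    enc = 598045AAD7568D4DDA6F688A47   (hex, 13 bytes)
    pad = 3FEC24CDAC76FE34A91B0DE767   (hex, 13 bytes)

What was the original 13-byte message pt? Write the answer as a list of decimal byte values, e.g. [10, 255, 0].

59 ^ 3f = 66
80 ^ ec = 6c
45 ^ 24 = 61
aa ^ cd = 67
d7 ^ ac = 7b
56 ^ 76 = 20
8d ^ fe = 73
4d ^ 34 = 79
da ^ a9 = 73
6f ^ 1b = 74
68 ^ 0d = 65
8a ^ e7 = 6d
47 ^ 67 = 20

[102, 108, 97, 103, 123, 32, 115, 121, 115, 116, 101, 109, 32]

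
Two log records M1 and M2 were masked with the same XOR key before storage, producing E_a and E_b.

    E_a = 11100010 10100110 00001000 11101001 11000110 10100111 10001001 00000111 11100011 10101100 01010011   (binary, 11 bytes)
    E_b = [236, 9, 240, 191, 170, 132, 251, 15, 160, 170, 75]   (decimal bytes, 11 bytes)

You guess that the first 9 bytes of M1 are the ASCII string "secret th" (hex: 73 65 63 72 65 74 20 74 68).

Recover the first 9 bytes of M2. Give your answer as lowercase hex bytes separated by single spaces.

First, E_a ⊕ E_b = (M1 ⊕ K) ⊕ (M2 ⊕ K) = M1 ⊕ M2, so the key drops out. Then M2 = (M1 ⊕ M2) ⊕ M1 over the first 9 bytes.
byte 0: (e2 xor ec) xor 73 = 0e xor 73 = 7d
byte 1: (a6 xor 09) xor 65 = af xor 65 = ca
byte 2: (08 xor f0) xor 63 = f8 xor 63 = 9b
byte 3: (e9 xor bf) xor 72 = 56 xor 72 = 24
byte 4: (c6 xor aa) xor 65 = 6c xor 65 = 09
byte 5: (a7 xor 84) xor 74 = 23 xor 74 = 57
byte 6: (89 xor fb) xor 20 = 72 xor 20 = 52
byte 7: (07 xor 0f) xor 74 = 08 xor 74 = 7c
byte 8: (e3 xor a0) xor 68 = 43 xor 68 = 2b

7d ca 9b 24 09 57 52 7c 2b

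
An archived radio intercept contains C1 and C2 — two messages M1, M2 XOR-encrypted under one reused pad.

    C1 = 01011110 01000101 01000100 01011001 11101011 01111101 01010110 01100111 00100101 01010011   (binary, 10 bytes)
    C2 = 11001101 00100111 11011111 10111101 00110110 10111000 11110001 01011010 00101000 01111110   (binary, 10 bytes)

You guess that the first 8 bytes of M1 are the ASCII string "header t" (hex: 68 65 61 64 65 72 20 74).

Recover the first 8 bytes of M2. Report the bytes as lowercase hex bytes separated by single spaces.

First, C1 ⊕ C2 = (M1 ⊕ K) ⊕ (M2 ⊕ K) = M1 ⊕ M2, so the key drops out. Then M2 = (M1 ⊕ M2) ⊕ M1 over the first 8 bytes.
byte 0: (5e ⊕ cd) ⊕ 68 = 93 ⊕ 68 = fb
byte 1: (45 ⊕ 27) ⊕ 65 = 62 ⊕ 65 = 07
byte 2: (44 ⊕ df) ⊕ 61 = 9b ⊕ 61 = fa
byte 3: (59 ⊕ bd) ⊕ 64 = e4 ⊕ 64 = 80
byte 4: (eb ⊕ 36) ⊕ 65 = dd ⊕ 65 = b8
byte 5: (7d ⊕ b8) ⊕ 72 = c5 ⊕ 72 = b7
byte 6: (56 ⊕ f1) ⊕ 20 = a7 ⊕ 20 = 87
byte 7: (67 ⊕ 5a) ⊕ 74 = 3d ⊕ 74 = 49

fb 07 fa 80 b8 b7 87 49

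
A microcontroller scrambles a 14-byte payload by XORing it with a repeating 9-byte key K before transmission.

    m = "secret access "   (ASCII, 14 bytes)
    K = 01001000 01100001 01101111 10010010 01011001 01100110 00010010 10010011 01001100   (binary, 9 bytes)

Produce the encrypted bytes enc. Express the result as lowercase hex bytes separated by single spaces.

3b 04 0c e0 3c 12 32 f2 2f 2b 04 1c e1 79

The 9-byte key repeats, so the effective keystream is 48 61 6f 92 59 66 12 93 4c 48 61 6f 92 59.
byte 0: 73 xor 48 = 3b
byte 1: 65 xor 61 = 04
byte 2: 63 xor 6f = 0c
byte 3: 72 xor 92 = e0
byte 4: 65 xor 59 = 3c
byte 5: 74 xor 66 = 12
byte 6: 20 xor 12 = 32
byte 7: 61 xor 93 = f2
byte 8: 63 xor 4c = 2f
byte 9: 63 xor 48 = 2b
byte 10: 65 xor 61 = 04
byte 11: 73 xor 6f = 1c
byte 12: 73 xor 92 = e1
byte 13: 20 xor 59 = 79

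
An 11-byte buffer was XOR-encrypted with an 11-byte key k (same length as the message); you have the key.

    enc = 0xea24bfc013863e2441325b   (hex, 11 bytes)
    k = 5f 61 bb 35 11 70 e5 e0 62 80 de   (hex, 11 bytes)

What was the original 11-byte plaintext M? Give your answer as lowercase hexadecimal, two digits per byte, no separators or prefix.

b54504f502f6dbc423b285

XOR is its own inverse, so applying the key byte-wise gives the result directly.
ea xor 5f = b5
24 xor 61 = 45
bf xor bb = 04
c0 xor 35 = f5
13 xor 11 = 02
86 xor 70 = f6
3e xor e5 = db
24 xor e0 = c4
41 xor 62 = 23
32 xor 80 = b2
5b xor de = 85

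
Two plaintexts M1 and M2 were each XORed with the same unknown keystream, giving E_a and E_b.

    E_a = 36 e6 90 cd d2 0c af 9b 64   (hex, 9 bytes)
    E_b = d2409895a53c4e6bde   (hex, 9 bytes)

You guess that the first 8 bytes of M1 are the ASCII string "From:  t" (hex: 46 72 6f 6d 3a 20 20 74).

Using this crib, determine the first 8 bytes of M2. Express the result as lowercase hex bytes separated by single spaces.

First, E_a ⊕ E_b = (M1 ⊕ K) ⊕ (M2 ⊕ K) = M1 ⊕ M2, so the key drops out. Then M2 = (M1 ⊕ M2) ⊕ M1 over the first 8 bytes.
byte 0: (36 XOR d2) XOR 46 = e4 XOR 46 = a2
byte 1: (e6 XOR 40) XOR 72 = a6 XOR 72 = d4
byte 2: (90 XOR 98) XOR 6f = 08 XOR 6f = 67
byte 3: (cd XOR 95) XOR 6d = 58 XOR 6d = 35
byte 4: (d2 XOR a5) XOR 3a = 77 XOR 3a = 4d
byte 5: (0c XOR 3c) XOR 20 = 30 XOR 20 = 10
byte 6: (af XOR 4e) XOR 20 = e1 XOR 20 = c1
byte 7: (9b XOR 6b) XOR 74 = f0 XOR 74 = 84

a2 d4 67 35 4d 10 c1 84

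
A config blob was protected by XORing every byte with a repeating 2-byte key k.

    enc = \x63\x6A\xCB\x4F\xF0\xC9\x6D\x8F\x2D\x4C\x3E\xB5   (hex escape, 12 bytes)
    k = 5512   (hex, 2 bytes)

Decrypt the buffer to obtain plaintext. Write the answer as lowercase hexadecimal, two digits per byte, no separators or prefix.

36789e5da5db389d785e6ba7

The 2-byte key repeats, so the effective keystream is 55 12 55 12 55 12 55 12 55 12 55 12.
byte 0: 63 XOR 55 = 36
byte 1: 6a XOR 12 = 78
byte 2: cb XOR 55 = 9e
byte 3: 4f XOR 12 = 5d
byte 4: f0 XOR 55 = a5
byte 5: c9 XOR 12 = db
byte 6: 6d XOR 55 = 38
byte 7: 8f XOR 12 = 9d
byte 8: 2d XOR 55 = 78
byte 9: 4c XOR 12 = 5e
byte 10: 3e XOR 55 = 6b
byte 11: b5 XOR 12 = a7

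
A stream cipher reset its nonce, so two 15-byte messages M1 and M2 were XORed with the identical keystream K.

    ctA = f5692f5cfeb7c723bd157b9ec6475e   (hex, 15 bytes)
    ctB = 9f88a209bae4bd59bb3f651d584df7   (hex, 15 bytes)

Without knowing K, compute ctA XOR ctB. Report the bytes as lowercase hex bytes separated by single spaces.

ctA ⊕ ctB = (M1 ⊕ K) ⊕ (M2 ⊕ K) = M1 ⊕ M2 — the shared key cancels under XOR.
245 XOR 159 = 106
105 XOR 136 = 225
 47 XOR 162 = 141
 92 XOR   9 =  85
254 XOR 186 =  68
183 XOR 228 =  83
199 XOR 189 = 122
 35 XOR  89 = 122
189 XOR 187 =   6
 21 XOR  63 =  42
123 XOR 101 =  30
158 XOR  29 = 131
198 XOR  88 = 158
 71 XOR  77 =  10
 94 XOR 247 = 169

6a e1 8d 55 44 53 7a 7a 06 2a 1e 83 9e 0a a9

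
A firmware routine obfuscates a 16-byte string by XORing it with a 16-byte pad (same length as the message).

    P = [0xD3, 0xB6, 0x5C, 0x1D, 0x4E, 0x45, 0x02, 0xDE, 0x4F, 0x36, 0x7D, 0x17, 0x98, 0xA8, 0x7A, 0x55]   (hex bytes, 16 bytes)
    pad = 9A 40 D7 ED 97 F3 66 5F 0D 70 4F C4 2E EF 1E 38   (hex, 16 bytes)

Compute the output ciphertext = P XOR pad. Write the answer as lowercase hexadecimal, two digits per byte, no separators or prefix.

49f68bf0d9b66481424632d3b647646d

11010011 ^ 10011010 = 01001001
10110110 ^ 01000000 = 11110110
01011100 ^ 11010111 = 10001011
00011101 ^ 11101101 = 11110000
01001110 ^ 10010111 = 11011001
01000101 ^ 11110011 = 10110110
00000010 ^ 01100110 = 01100100
11011110 ^ 01011111 = 10000001
01001111 ^ 00001101 = 01000010
00110110 ^ 01110000 = 01000110
01111101 ^ 01001111 = 00110010
00010111 ^ 11000100 = 11010011
10011000 ^ 00101110 = 10110110
10101000 ^ 11101111 = 01000111
01111010 ^ 00011110 = 01100100
01010101 ^ 00111000 = 01101101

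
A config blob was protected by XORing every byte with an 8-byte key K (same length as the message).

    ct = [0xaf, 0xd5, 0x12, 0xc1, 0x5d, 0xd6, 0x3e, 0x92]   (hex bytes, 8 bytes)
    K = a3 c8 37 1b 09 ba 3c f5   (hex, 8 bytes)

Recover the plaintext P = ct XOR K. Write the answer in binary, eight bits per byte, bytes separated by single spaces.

00001100 00011101 00100101 11011010 01010100 01101100 00000010 01100111

XOR is its own inverse, so applying the key byte-wise gives the result directly.
af ⊕ a3 = 0c
d5 ⊕ c8 = 1d
12 ⊕ 37 = 25
c1 ⊕ 1b = da
5d ⊕ 09 = 54
d6 ⊕ ba = 6c
3e ⊕ 3c = 02
92 ⊕ f5 = 67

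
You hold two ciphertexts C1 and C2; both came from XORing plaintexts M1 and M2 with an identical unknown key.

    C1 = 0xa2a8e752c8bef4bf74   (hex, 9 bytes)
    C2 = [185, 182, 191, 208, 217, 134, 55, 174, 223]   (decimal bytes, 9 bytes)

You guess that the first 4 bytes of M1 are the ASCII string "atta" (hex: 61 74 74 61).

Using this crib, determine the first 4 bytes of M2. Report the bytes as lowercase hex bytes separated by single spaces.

7a 6a 2c e3

First, C1 ⊕ C2 = (M1 ⊕ K) ⊕ (M2 ⊕ K) = M1 ⊕ M2, so the key drops out. Then M2 = (M1 ⊕ M2) ⊕ M1 over the first 4 bytes.
byte 0: (a2 ⊕ b9) ⊕ 61 = 1b ⊕ 61 = 7a
byte 1: (a8 ⊕ b6) ⊕ 74 = 1e ⊕ 74 = 6a
byte 2: (e7 ⊕ bf) ⊕ 74 = 58 ⊕ 74 = 2c
byte 3: (52 ⊕ d0) ⊕ 61 = 82 ⊕ 61 = e3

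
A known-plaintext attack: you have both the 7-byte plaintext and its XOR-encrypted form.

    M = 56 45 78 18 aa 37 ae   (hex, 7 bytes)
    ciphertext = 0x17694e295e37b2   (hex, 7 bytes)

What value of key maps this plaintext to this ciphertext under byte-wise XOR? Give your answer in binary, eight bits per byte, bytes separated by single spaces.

Since ciphertext = M ⊕ key, XORing both sides with M gives key = M ⊕ ciphertext.
byte 0:  86 xor  23 =  65
byte 1:  69 xor 105 =  44
byte 2: 120 xor  78 =  54
byte 3:  24 xor  41 =  49
byte 4: 170 xor  94 = 244
byte 5:  55 xor  55 =   0
byte 6: 174 xor 178 =  28

01000001 00101100 00110110 00110001 11110100 00000000 00011100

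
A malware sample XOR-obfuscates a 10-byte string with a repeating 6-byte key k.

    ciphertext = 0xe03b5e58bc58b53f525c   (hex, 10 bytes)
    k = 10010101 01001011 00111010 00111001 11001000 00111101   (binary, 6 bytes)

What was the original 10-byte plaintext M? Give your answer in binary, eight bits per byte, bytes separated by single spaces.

01110101 01110000 01100100 01100001 01110100 01100101 00100000 01110100 01101000 01100101

The 6-byte key repeats, so the effective keystream is 95 4b 3a 39 c8 3d 95 4b 3a 39.
byte 0: 224 ^ 149 = 117
byte 1:  59 ^  75 = 112
byte 2:  94 ^  58 = 100
byte 3:  88 ^  57 =  97
byte 4: 188 ^ 200 = 116
byte 5:  88 ^  61 = 101
byte 6: 181 ^ 149 =  32
byte 7:  63 ^  75 = 116
byte 8:  82 ^  58 = 104
byte 9:  92 ^  57 = 101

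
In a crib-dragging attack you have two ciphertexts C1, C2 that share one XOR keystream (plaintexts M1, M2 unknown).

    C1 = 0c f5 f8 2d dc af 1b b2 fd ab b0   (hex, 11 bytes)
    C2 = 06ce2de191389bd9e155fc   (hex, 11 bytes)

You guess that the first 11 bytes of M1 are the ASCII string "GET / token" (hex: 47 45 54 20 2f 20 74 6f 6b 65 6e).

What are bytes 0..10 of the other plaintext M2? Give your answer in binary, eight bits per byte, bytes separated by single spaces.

01001101 01111110 10000001 11101100 01100010 10110111 11110100 00000100 01110111 10011011 00100010

First, C1 ⊕ C2 = (M1 ⊕ K) ⊕ (M2 ⊕ K) = M1 ⊕ M2, so the key drops out. Then M2 = (M1 ⊕ M2) ⊕ M1 over the first 11 bytes.
byte 0: (0c xor 06) xor 47 = 0a xor 47 = 4d
byte 1: (f5 xor ce) xor 45 = 3b xor 45 = 7e
byte 2: (f8 xor 2d) xor 54 = d5 xor 54 = 81
byte 3: (2d xor e1) xor 20 = cc xor 20 = ec
byte 4: (dc xor 91) xor 2f = 4d xor 2f = 62
byte 5: (af xor 38) xor 20 = 97 xor 20 = b7
byte 6: (1b xor 9b) xor 74 = 80 xor 74 = f4
byte 7: (b2 xor d9) xor 6f = 6b xor 6f = 04
byte 8: (fd xor e1) xor 6b = 1c xor 6b = 77
byte 9: (ab xor 55) xor 65 = fe xor 65 = 9b
byte 10: (b0 xor fc) xor 6e = 4c xor 6e = 22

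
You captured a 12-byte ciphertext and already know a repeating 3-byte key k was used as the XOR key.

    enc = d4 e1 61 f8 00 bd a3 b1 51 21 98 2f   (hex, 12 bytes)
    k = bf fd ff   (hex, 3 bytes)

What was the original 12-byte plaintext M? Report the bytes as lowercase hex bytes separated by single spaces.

The 3-byte key repeats, so the effective keystream is bf fd ff bf fd ff bf fd ff bf fd ff.
byte 0: 212 ⊕ 191 = 107
byte 1: 225 ⊕ 253 =  28
byte 2:  97 ⊕ 255 = 158
byte 3: 248 ⊕ 191 =  71
byte 4:   0 ⊕ 253 = 253
byte 5: 189 ⊕ 255 =  66
byte 6: 163 ⊕ 191 =  28
byte 7: 177 ⊕ 253 =  76
byte 8:  81 ⊕ 255 = 174
byte 9:  33 ⊕ 191 = 158
byte 10: 152 ⊕ 253 = 101
byte 11:  47 ⊕ 255 = 208

6b 1c 9e 47 fd 42 1c 4c ae 9e 65 d0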